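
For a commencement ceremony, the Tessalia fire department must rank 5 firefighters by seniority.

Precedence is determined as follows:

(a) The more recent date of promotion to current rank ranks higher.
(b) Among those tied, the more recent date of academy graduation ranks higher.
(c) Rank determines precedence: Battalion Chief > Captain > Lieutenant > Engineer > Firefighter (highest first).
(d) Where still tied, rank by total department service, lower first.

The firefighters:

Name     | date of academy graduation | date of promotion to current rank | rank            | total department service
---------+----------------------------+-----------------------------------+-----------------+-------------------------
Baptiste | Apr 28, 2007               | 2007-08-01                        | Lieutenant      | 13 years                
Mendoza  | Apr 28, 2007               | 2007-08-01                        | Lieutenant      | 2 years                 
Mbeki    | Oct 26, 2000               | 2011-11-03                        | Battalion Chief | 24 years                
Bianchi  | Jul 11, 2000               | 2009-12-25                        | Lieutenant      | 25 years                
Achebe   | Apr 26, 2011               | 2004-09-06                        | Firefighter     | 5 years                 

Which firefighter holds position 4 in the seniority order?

Baptiste

By date of promotion to current rank (later first): Mbeki (2011-11-03); then Bianchi (2009-12-25); then Mendoza and Baptiste (both 2007-08-01); then Achebe (2004-09-06).
Mendoza and Baptiste both have date of academy graduation Apr 28, 2007, so the next rule applies.
Mendoza and Baptiste are each Lieutenant, so the next rule applies.
Among Mendoza and Baptiste, by total department service (lower first): Mendoza (2 years) before Baptiste (13 years).
Order: Mbeki, Bianchi, Mendoza, Baptiste, Achebe.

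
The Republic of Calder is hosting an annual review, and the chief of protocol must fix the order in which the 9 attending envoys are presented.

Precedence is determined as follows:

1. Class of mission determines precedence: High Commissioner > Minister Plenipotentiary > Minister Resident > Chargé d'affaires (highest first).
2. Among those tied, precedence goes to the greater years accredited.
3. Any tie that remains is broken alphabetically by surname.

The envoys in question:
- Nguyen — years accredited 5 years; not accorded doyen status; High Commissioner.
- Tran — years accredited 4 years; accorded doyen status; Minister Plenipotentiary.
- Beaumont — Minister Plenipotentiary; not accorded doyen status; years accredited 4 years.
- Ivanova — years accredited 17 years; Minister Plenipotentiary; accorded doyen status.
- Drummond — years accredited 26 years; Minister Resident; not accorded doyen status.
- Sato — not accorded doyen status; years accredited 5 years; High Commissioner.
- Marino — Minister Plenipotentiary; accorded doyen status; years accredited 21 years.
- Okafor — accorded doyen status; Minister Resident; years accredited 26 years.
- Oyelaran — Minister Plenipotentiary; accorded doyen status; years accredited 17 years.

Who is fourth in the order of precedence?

Ivanova

By class of mission: Nguyen and Sato (High Commissioner); then Marino, Ivanova, Oyelaran, Beaumont and Tran (Minister Plenipotentiary); then Drummond and Okafor (Minister Resident).
Nguyen and Sato both have years accredited 5 years, so the next rule applies.
Among Nguyen and Sato, alphabetically by surname: Nguyen before Sato.
Among Marino, Ivanova, Oyelaran, Beaumont and Tran, by years accredited (higher first): Marino (21 years) before Ivanova and Oyelaran (17 years) before Beaumont and Tran (4 years).
Among Ivanova and Oyelaran, alphabetically by surname: Ivanova before Oyelaran.
Among Beaumont and Tran, alphabetically by surname: Beaumont before Tran.
Drummond and Okafor both have years accredited 26 years, so the next rule applies.
Among Drummond and Okafor, alphabetically by surname: Drummond before Okafor.
Order: Nguyen, Sato, Marino, Ivanova, Oyelaran, Beaumont, Tran, Drummond, Okafor.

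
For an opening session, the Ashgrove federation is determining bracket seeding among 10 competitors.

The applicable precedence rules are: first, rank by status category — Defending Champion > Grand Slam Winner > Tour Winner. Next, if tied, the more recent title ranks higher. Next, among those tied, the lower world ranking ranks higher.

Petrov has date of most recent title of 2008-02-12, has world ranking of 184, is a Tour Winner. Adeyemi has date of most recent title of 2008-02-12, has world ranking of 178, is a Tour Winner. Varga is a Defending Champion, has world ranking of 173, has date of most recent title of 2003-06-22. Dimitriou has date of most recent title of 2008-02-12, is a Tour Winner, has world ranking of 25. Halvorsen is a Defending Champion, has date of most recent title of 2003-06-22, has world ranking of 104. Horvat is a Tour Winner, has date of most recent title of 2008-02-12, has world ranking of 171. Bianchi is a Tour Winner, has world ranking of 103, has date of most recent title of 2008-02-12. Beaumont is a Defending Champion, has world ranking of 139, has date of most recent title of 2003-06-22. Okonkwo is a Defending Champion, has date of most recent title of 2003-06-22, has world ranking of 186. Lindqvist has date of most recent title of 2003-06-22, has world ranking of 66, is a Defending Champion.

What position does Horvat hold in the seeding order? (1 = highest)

8

By status category: Lindqvist, Halvorsen, Beaumont, Varga and Okonkwo (Defending Champion); then Dimitriou, Bianchi, Horvat, Adeyemi and Petrov (Tour Winner).
Lindqvist, Halvorsen, Beaumont, Varga and Okonkwo all have date of most recent title 2003-06-22, so the next rule applies.
Among Lindqvist, Halvorsen, Beaumont, Varga and Okonkwo, by world ranking (lower first): Lindqvist (66) before Halvorsen (104) before Beaumont (139) before Varga (173) before Okonkwo (186).
Dimitriou, Bianchi, Horvat, Adeyemi and Petrov all have date of most recent title 2008-02-12, so the next rule applies.
Among Dimitriou, Bianchi, Horvat, Adeyemi and Petrov, by world ranking (lower first): Dimitriou (25) before Bianchi (103) before Horvat (171) before Adeyemi (178) before Petrov (184).
Order: Lindqvist, Halvorsen, Beaumont, Varga, Okonkwo, Dimitriou, Bianchi, Horvat, Adeyemi, Petrov. So position 8.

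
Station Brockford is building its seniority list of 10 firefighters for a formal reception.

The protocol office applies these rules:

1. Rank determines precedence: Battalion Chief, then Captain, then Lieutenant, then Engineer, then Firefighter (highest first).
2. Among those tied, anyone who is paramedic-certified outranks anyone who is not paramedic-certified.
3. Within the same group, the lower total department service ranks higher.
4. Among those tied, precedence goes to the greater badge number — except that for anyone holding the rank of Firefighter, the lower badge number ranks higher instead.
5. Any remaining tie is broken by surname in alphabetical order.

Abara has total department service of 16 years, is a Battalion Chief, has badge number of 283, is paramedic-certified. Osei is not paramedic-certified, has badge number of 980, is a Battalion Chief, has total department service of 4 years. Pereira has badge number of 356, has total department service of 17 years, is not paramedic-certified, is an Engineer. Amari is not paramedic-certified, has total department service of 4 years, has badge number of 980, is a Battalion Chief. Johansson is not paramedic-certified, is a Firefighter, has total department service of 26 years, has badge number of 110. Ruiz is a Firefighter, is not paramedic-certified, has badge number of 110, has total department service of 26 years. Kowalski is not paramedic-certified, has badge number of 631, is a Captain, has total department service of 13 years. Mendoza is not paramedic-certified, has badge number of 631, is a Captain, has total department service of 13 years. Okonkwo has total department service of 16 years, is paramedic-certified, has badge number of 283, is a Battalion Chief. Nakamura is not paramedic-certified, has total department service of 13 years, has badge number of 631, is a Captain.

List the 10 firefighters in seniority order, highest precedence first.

Abara, Okonkwo, Amari, Osei, Kowalski, Mendoza, Nakamura, Pereira, Johansson, Ruiz

By rank: Abara, Okonkwo, Amari and Osei (Battalion Chief); then Kowalski, Mendoza and Nakamura (Captain); then Pereira (Engineer); then Johansson and Ruiz (Firefighter).
Among Abara, Okonkwo, Amari and Osei, paramedic-certified before not paramedic-certified: Abara and Okonkwo (paramedic-certified) before Amari and Osei (not paramedic-certified).
Abara and Okonkwo both have total department service 16 years, so the next rule applies.
Abara and Okonkwo both have badge number 283, so the next rule applies.
Among Abara and Okonkwo, alphabetically by surname: Abara before Okonkwo.
Amari and Osei both have total department service 4 years, so the next rule applies.
Amari and Osei both have badge number 980, so the next rule applies.
Among Amari and Osei, alphabetically by surname: Amari before Osei.
Kowalski, Mendoza and Nakamura are each not paramedic-certified, so the next rule applies.
Kowalski, Mendoza and Nakamura all have total department service 13 years, so the next rule applies.
Kowalski, Mendoza and Nakamura all have badge number 631, so the next rule applies.
Among Kowalski, Mendoza and Nakamura, alphabetically by surname: Kowalski before Mendoza before Nakamura.
Johansson and Ruiz are each not paramedic-certified, so the next rule applies.
Johansson and Ruiz both have total department service 26 years, so the next rule applies.
Johansson and Ruiz both have badge number 110, so the next rule applies.
Among Johansson and Ruiz, alphabetically by surname: Johansson before Ruiz.
Full order: Abara, Okonkwo, Amari, Osei, Kowalski, Mendoza, Nakamura, Pereira, Johansson, Ruiz.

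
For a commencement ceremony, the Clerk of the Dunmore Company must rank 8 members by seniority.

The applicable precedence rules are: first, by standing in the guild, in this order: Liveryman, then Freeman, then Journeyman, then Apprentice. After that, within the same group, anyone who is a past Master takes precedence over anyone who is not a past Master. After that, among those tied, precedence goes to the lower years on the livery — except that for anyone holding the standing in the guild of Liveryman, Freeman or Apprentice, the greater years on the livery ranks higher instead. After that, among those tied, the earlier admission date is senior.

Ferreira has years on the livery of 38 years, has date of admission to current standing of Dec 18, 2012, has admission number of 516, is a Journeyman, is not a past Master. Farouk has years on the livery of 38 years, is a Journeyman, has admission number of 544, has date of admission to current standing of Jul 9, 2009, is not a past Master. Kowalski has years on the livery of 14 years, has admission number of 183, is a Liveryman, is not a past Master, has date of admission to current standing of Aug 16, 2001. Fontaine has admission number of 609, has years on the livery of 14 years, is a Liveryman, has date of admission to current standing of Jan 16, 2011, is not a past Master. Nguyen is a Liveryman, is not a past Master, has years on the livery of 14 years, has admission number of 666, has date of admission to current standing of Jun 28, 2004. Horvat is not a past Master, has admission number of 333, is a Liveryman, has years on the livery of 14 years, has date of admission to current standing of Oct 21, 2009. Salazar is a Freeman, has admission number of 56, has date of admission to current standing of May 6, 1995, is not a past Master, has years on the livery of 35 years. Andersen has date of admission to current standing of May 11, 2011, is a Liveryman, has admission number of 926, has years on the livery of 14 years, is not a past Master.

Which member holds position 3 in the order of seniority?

Horvat

By standing in the guild: Kowalski, Nguyen, Horvat, Fontaine and Andersen (Liveryman); then Salazar (Freeman); then Farouk and Ferreira (Journeyman).
Kowalski, Nguyen, Horvat, Fontaine and Andersen are each not a past Master, so the next rule applies.
Kowalski, Nguyen, Horvat, Fontaine and Andersen all have years on the livery 14 years, so the next rule applies.
Among Kowalski, Nguyen, Horvat, Fontaine and Andersen, by date of admission to current standing (earlier first): Kowalski (Aug 16, 2001) before Nguyen (Jun 28, 2004) before Horvat (Oct 21, 2009) before Fontaine (Jan 16, 2011) before Andersen (May 11, 2011).
Farouk and Ferreira are each not a past Master, so the next rule applies.
Farouk and Ferreira both have years on the livery 38 years, so the next rule applies.
Among Farouk and Ferreira, by date of admission to current standing (earlier first): Farouk (Jul 9, 2009) before Ferreira (Dec 18, 2012).
Order: Kowalski, Nguyen, Horvat, Fontaine, Andersen, Salazar, Farouk, Ferreira.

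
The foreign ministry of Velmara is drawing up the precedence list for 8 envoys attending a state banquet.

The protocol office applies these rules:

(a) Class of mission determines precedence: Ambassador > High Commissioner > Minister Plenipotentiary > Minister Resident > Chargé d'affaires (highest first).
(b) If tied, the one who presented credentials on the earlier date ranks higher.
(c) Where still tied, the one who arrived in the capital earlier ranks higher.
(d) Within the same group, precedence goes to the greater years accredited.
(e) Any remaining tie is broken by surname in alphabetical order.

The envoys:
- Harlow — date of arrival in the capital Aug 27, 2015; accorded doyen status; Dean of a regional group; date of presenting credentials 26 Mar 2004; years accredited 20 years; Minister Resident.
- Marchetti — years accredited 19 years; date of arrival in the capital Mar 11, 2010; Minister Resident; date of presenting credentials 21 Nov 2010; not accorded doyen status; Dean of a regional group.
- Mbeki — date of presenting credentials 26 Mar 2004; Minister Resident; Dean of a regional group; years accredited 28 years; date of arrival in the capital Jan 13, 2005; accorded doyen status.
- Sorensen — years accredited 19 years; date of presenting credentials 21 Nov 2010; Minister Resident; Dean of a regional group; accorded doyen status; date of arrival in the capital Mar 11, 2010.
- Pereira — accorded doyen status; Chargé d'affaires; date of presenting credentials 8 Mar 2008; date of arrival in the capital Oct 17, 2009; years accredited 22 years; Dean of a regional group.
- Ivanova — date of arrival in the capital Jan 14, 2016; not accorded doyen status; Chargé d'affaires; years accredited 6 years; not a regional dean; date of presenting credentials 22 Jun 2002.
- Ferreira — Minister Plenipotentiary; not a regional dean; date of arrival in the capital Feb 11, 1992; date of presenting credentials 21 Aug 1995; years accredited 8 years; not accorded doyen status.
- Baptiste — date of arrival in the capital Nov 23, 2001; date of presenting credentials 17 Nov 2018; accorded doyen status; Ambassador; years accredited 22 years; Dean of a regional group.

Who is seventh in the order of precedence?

By class of mission: Baptiste (Ambassador); then Ferreira (Minister Plenipotentiary); then Mbeki, Harlow, Marchetti and Sorensen (Minister Resident); then Ivanova and Pereira (Chargé d'affaires).
Among Mbeki, Harlow, Marchetti and Sorensen, by date of presenting credentials (earlier first): Mbeki and Harlow (26 Mar 2004) before Marchetti and Sorensen (21 Nov 2010).
Among Mbeki and Harlow, by date of arrival in the capital (earlier first): Mbeki (Jan 13, 2005) before Harlow (Aug 27, 2015).
Marchetti and Sorensen both have date of arrival in the capital Mar 11, 2010, so the next rule applies.
Marchetti and Sorensen both have years accredited 19 years, so the next rule applies.
Among Marchetti and Sorensen, alphabetically by surname: Marchetti before Sorensen.
Among Ivanova and Pereira, by date of presenting credentials (earlier first): Ivanova (22 Jun 2002) before Pereira (8 Mar 2008).
Order: Baptiste, Ferreira, Mbeki, Harlow, Marchetti, Sorensen, Ivanova, Pereira.

Ivanova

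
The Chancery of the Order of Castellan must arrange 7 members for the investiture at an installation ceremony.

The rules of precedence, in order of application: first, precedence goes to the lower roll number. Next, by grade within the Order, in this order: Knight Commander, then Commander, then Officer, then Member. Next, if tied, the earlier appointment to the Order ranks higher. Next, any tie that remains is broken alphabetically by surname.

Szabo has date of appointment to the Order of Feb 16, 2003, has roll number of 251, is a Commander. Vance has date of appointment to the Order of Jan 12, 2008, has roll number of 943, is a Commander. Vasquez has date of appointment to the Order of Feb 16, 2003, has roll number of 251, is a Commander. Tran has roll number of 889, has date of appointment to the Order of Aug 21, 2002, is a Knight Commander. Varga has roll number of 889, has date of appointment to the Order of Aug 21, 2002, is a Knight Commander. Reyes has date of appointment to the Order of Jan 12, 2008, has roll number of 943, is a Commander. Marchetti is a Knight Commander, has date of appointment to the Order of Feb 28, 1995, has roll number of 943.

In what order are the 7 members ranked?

Szabo, Vasquez, Tran, Varga, Marchetti, Reyes, Vance

By roll number (lower first): Szabo and Vasquez (both 251); then Tran and Varga (both 889); then Marchetti, Reyes and Vance (each 943).
Szabo and Vasquez are each Commander, so the next rule applies.
Szabo and Vasquez both have date of appointment to the Order Feb 16, 2003, so the next rule applies.
Among Szabo and Vasquez, alphabetically by surname: Szabo before Vasquez.
Tran and Varga are each Knight Commander, so the next rule applies.
Tran and Varga both have date of appointment to the Order Aug 21, 2002, so the next rule applies.
Among Tran and Varga, alphabetically by surname: Tran before Varga.
Among Marchetti, Reyes and Vance, by grade within the Order: Marchetti (Knight Commander) before Reyes and Vance (Commander).
Reyes and Vance both have date of appointment to the Order Jan 12, 2008, so the next rule applies.
Among Reyes and Vance, alphabetically by surname: Reyes before Vance.
Full order: Szabo, Vasquez, Tran, Varga, Marchetti, Reyes, Vance.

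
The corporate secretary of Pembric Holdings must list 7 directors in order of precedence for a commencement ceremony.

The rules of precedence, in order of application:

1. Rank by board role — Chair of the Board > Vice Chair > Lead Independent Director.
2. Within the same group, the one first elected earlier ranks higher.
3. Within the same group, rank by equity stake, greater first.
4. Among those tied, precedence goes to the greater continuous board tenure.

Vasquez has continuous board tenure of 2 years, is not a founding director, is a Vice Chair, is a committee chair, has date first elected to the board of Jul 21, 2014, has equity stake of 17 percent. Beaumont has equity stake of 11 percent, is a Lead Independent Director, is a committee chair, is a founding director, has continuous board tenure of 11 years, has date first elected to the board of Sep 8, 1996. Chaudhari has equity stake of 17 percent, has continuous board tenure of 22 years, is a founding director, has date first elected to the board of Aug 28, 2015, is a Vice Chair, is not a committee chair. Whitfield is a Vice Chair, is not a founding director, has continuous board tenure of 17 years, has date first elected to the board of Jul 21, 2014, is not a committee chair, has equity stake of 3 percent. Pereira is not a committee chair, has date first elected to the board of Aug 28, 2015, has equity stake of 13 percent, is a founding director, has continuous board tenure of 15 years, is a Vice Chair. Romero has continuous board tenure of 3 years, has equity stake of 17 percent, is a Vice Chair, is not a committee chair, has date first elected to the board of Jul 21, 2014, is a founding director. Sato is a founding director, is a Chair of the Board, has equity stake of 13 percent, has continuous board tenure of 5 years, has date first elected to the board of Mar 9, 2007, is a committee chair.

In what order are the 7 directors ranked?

Sato, Romero, Vasquez, Whitfield, Chaudhari, Pereira, Beaumont

By board role: Sato (Chair of the Board); then Romero, Vasquez, Whitfield, Chaudhari and Pereira (Vice Chair); then Beaumont (Lead Independent Director).
Among Romero, Vasquez, Whitfield, Chaudhari and Pereira, by date first elected to the board (earlier first): Romero, Vasquez and Whitfield (Jul 21, 2014) before Chaudhari and Pereira (Aug 28, 2015).
Among Romero, Vasquez and Whitfield, by equity stake (higher first): Romero and Vasquez (17 percent) before Whitfield (3 percent).
Among Romero and Vasquez, by continuous board tenure (higher first): Romero (3 years) before Vasquez (2 years).
Among Chaudhari and Pereira, by equity stake (higher first): Chaudhari (17 percent) before Pereira (13 percent).
Full order: Sato, Romero, Vasquez, Whitfield, Chaudhari, Pereira, Beaumont.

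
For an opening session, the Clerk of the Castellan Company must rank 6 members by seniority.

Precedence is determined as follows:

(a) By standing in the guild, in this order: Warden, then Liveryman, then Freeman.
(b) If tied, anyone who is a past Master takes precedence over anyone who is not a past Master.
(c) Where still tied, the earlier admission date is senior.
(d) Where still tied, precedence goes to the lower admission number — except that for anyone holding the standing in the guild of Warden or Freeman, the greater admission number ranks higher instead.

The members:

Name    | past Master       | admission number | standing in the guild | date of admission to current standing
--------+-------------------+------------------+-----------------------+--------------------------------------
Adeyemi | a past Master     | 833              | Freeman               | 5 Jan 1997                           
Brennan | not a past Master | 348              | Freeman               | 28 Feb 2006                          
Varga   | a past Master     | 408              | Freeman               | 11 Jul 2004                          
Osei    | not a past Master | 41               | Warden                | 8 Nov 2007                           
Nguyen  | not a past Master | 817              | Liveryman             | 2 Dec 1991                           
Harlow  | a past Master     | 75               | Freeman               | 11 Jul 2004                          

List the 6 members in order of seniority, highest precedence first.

By standing in the guild: Osei (Warden); then Nguyen (Liveryman); then Adeyemi, Varga, Harlow and Brennan (Freeman).
Among Adeyemi, Varga, Harlow and Brennan, a past Master before not a past Master: Adeyemi, Varga and Harlow (a past Master) before Brennan (not a past Master).
Among Adeyemi, Varga and Harlow, by date of admission to current standing (earlier first): Adeyemi (5 Jan 1997) before Varga and Harlow (11 Jul 2004).
Among Varga and Harlow, by admission number (higher first) (reversed rule for this group): Varga (408) before Harlow (75).
Full order: Osei, Nguyen, Adeyemi, Varga, Harlow, Brennan.

Osei, Nguyen, Adeyemi, Varga, Harlow, Brennan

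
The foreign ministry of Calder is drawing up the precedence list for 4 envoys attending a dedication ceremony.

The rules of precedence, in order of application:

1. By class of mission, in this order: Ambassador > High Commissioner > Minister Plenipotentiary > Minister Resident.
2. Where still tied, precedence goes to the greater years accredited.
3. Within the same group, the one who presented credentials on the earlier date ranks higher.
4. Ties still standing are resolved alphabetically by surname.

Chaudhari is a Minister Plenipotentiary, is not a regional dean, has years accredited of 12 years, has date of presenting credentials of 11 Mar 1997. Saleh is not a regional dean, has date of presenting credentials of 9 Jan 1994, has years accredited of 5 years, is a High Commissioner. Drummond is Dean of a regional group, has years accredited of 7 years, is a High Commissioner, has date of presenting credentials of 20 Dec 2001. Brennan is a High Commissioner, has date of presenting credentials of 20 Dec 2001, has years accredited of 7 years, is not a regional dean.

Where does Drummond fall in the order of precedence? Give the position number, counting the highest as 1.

By class of mission: Brennan, Drummond and Saleh (High Commissioner); then Chaudhari (Minister Plenipotentiary).
Among Brennan, Drummond and Saleh, by years accredited (higher first): Brennan and Drummond (7 years) before Saleh (5 years).
Brennan and Drummond both have date of presenting credentials 20 Dec 2001, so the next rule applies.
Among Brennan and Drummond, alphabetically by surname: Brennan before Drummond.
Order: Brennan, Drummond, Saleh, Chaudhari. So position 2.

2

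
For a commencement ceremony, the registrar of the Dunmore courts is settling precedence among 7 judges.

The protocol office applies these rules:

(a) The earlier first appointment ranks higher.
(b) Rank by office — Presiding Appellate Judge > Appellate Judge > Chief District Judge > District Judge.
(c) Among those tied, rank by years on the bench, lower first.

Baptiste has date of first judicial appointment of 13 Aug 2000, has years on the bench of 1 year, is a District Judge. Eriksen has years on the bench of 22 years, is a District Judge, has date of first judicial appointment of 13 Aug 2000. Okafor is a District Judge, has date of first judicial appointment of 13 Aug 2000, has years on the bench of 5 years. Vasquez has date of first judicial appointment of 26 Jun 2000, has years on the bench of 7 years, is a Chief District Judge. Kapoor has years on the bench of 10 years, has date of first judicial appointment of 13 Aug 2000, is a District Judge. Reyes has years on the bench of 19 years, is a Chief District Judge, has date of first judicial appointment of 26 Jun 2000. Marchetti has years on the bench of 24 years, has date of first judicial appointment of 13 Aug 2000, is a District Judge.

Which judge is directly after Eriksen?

Marchetti

By date of first judicial appointment (earlier first): Vasquez and Reyes (both 26 Jun 2000); then Baptiste, Okafor, Kapoor, Eriksen and Marchetti (each 13 Aug 2000).
Vasquez and Reyes are each Chief District Judge, so the next rule applies.
Among Vasquez and Reyes, by years on the bench (lower first): Vasquez (7 years) before Reyes (19 years).
Baptiste, Okafor, Kapoor, Eriksen and Marchetti are each District Judge, so the next rule applies.
Among Baptiste, Okafor, Kapoor, Eriksen and Marchetti, by years on the bench (lower first): Baptiste (1 year) before Okafor (5 years) before Kapoor (10 years) before Eriksen (22 years) before Marchetti (24 years).
Order: Vasquez, Reyes, Baptiste, Okafor, Kapoor, Eriksen, Marchetti.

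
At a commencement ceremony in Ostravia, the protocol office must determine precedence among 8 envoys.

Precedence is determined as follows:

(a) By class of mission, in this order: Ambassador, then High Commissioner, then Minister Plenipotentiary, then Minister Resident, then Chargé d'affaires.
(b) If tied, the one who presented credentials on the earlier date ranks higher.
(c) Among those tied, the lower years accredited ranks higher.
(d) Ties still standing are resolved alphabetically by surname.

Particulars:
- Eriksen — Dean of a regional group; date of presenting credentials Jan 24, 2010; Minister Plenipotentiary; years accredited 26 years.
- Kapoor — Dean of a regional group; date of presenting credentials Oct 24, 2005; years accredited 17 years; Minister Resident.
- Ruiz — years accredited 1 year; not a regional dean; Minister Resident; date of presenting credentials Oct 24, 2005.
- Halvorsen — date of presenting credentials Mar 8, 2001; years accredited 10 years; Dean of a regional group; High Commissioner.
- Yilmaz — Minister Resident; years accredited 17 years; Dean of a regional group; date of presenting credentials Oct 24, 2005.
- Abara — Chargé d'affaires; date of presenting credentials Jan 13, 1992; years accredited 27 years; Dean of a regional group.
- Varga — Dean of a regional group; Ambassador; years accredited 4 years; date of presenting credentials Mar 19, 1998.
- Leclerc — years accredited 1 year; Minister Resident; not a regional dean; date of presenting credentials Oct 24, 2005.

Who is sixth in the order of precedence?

Kapoor

By class of mission: Varga (Ambassador); then Halvorsen (High Commissioner); then Eriksen (Minister Plenipotentiary); then Leclerc, Ruiz, Kapoor and Yilmaz (Minister Resident); then Abara (Chargé d'affaires).
Leclerc, Ruiz, Kapoor and Yilmaz all have date of presenting credentials Oct 24, 2005, so the next rule applies.
Among Leclerc, Ruiz, Kapoor and Yilmaz, by years accredited (lower first): Leclerc and Ruiz (1 year) before Kapoor and Yilmaz (17 years).
Among Leclerc and Ruiz, alphabetically by surname: Leclerc before Ruiz.
Among Kapoor and Yilmaz, alphabetically by surname: Kapoor before Yilmaz.
Order: Varga, Halvorsen, Eriksen, Leclerc, Ruiz, Kapoor, Yilmaz, Abara.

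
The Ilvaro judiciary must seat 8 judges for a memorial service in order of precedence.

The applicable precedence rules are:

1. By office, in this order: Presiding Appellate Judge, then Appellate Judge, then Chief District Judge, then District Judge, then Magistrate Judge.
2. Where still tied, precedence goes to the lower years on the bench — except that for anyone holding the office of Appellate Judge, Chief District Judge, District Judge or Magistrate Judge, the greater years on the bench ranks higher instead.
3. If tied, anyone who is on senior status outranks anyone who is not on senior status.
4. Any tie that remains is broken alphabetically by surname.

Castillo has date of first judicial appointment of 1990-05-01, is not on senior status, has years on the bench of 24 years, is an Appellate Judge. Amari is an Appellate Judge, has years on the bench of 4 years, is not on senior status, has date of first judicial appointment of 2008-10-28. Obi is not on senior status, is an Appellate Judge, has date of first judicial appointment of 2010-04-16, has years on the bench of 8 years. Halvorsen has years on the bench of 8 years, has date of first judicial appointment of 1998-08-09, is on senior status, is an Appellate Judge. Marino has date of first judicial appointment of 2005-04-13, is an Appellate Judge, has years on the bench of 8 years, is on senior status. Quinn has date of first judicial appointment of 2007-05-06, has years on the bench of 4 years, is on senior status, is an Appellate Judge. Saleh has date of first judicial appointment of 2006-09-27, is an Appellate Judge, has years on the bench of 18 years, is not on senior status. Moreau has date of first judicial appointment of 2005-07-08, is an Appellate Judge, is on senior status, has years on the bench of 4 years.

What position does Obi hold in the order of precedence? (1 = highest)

5

By office: Castillo, Saleh, Halvorsen, Marino, Obi, Moreau, Quinn and Amari (Appellate Judge).
Among Castillo, Saleh, Halvorsen, Marino, Obi, Moreau, Quinn and Amari, by years on the bench (higher first) (reversed rule for this group): Castillo (24 years) before Saleh (18 years) before Halvorsen, Marino and Obi (8 years) before Moreau, Quinn and Amari (4 years).
Among Halvorsen, Marino and Obi, on senior status before not on senior status: Halvorsen and Marino (on senior status) before Obi (not on senior status).
Among Halvorsen and Marino, alphabetically by surname: Halvorsen before Marino.
Among Moreau, Quinn and Amari, on senior status before not on senior status: Moreau and Quinn (on senior status) before Amari (not on senior status).
Among Moreau and Quinn, alphabetically by surname: Moreau before Quinn.
Order: Castillo, Saleh, Halvorsen, Marino, Obi, Moreau, Quinn, Amari. So position 5.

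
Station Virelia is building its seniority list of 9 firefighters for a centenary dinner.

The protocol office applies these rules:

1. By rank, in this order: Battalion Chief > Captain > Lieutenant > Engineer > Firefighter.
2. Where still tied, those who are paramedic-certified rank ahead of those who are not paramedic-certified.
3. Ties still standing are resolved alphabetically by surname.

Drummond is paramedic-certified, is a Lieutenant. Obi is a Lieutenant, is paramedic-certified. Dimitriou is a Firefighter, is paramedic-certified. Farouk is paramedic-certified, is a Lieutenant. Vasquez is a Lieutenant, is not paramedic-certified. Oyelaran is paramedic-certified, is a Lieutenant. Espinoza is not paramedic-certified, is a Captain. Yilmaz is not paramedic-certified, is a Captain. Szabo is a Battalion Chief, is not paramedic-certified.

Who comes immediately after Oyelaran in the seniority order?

Vasquez

By rank: Szabo (Battalion Chief); then Espinoza and Yilmaz (Captain); then Drummond, Farouk, Obi, Oyelaran and Vasquez (Lieutenant); then Dimitriou (Firefighter).
Espinoza and Yilmaz are each not paramedic-certified, so the next rule applies.
Among Espinoza and Yilmaz, alphabetically by surname: Espinoza before Yilmaz.
Among Drummond, Farouk, Obi, Oyelaran and Vasquez, paramedic-certified before not paramedic-certified: Drummond, Farouk, Obi and Oyelaran (paramedic-certified) before Vasquez (not paramedic-certified).
Among Drummond, Farouk, Obi and Oyelaran, alphabetically by surname: Drummond before Farouk before Obi before Oyelaran.
Order: Szabo, Espinoza, Yilmaz, Drummond, Farouk, Obi, Oyelaran, Vasquez, Dimitriou.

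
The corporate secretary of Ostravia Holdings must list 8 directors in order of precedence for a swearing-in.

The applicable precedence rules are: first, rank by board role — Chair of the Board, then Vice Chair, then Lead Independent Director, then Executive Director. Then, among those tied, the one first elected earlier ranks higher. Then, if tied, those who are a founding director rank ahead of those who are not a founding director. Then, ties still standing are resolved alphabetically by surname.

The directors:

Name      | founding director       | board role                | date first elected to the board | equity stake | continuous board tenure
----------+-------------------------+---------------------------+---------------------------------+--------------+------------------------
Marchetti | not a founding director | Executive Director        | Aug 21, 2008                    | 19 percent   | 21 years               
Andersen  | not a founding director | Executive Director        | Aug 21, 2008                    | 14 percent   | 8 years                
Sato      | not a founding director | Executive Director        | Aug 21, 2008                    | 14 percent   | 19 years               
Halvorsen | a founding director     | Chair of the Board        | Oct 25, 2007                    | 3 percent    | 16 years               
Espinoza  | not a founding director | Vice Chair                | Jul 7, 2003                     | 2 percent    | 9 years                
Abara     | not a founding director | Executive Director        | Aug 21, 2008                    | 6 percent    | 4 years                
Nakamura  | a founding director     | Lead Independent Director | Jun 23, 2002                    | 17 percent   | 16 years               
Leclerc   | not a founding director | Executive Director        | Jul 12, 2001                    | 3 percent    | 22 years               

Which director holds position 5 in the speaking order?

By board role: Halvorsen (Chair of the Board); then Espinoza (Vice Chair); then Nakamura (Lead Independent Director); then Leclerc, Abara, Andersen, Marchetti and Sato (Executive Director).
Among Leclerc, Abara, Andersen, Marchetti and Sato, by date first elected to the board (earlier first): Leclerc (Jul 12, 2001) before Abara, Andersen, Marchetti and Sato (Aug 21, 2008).
Abara, Andersen, Marchetti and Sato are each not a founding director, so the next rule applies.
Among Abara, Andersen, Marchetti and Sato, alphabetically by surname: Abara before Andersen before Marchetti before Sato.
Order: Halvorsen, Espinoza, Nakamura, Leclerc, Abara, Andersen, Marchetti, Sato.

Abara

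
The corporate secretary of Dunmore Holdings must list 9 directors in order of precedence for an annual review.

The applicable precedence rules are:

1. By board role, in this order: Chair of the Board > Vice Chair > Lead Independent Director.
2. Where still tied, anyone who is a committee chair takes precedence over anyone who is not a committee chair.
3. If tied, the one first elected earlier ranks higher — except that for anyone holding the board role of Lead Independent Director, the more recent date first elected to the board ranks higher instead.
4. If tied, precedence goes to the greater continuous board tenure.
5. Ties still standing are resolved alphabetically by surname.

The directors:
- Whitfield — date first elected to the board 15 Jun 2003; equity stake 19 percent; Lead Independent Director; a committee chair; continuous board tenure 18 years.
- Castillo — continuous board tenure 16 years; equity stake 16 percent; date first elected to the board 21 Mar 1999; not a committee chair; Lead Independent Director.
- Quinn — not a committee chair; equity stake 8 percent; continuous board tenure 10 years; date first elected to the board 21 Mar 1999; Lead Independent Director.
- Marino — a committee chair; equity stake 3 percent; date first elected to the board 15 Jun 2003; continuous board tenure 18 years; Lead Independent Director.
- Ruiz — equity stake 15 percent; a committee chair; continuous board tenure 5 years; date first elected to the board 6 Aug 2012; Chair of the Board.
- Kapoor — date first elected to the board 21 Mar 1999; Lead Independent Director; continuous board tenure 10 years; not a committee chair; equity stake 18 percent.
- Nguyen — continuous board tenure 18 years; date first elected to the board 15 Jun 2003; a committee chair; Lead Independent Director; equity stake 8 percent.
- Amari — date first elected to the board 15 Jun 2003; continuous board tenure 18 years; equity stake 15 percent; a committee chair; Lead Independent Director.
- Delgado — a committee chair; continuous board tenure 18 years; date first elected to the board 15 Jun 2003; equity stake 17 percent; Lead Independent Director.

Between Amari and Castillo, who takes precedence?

Amari

By board role: Ruiz (Chair of the Board); then Amari, Delgado, Marino, Nguyen, Whitfield, Castillo, Kapoor and Quinn (Lead Independent Director).
Among Amari, Delgado, Marino, Nguyen, Whitfield, Castillo, Kapoor and Quinn, a committee chair before not a committee chair: Amari, Delgado, Marino, Nguyen and Whitfield (a committee chair) before Castillo, Kapoor and Quinn (not a committee chair).
Amari, Delgado, Marino, Nguyen and Whitfield all have date first elected to the board 15 Jun 2003, so the next rule applies.
Amari, Delgado, Marino, Nguyen and Whitfield all have continuous board tenure 18 years, so the next rule applies.
Among Amari, Delgado, Marino, Nguyen and Whitfield, alphabetically by surname: Amari before Delgado before Marino before Nguyen before Whitfield.
Castillo, Kapoor and Quinn all have date first elected to the board 21 Mar 1999, so the next rule applies.
Among Castillo, Kapoor and Quinn, by continuous board tenure (higher first): Castillo (16 years) before Kapoor and Quinn (10 years).
Among Kapoor and Quinn, alphabetically by surname: Kapoor before Quinn.
So Amari takes precedence.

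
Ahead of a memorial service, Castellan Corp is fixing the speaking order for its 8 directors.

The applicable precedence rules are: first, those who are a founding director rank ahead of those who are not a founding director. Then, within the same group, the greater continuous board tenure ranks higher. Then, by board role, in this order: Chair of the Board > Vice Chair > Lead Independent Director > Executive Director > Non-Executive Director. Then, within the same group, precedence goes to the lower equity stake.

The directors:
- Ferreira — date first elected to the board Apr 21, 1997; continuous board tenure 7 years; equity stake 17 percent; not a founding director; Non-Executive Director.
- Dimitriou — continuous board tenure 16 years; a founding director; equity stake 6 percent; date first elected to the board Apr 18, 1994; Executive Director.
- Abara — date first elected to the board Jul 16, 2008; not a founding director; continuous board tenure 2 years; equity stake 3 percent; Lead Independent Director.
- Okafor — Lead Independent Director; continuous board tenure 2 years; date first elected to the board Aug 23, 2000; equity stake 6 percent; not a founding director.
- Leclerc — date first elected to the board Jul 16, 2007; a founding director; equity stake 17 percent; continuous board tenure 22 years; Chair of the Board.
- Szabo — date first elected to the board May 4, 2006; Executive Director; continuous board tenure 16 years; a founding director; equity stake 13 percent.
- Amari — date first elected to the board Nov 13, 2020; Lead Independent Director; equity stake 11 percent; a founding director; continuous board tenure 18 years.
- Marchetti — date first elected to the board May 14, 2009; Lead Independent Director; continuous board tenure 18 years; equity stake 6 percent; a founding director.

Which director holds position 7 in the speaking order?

Abara

By the first rule: Leclerc, Marchetti, Amari, Dimitriou and Szabo (each a founding director); then Ferreira, Abara and Okafor (each not a founding director).
Among Leclerc, Marchetti, Amari, Dimitriou and Szabo, by continuous board tenure (higher first): Leclerc (22 years) before Marchetti and Amari (18 years) before Dimitriou and Szabo (16 years).
Marchetti and Amari are each Lead Independent Director, so the next rule applies.
Among Marchetti and Amari, by equity stake (lower first): Marchetti (6 percent) before Amari (11 percent).
Dimitriou and Szabo are each Executive Director, so the next rule applies.
Among Dimitriou and Szabo, by equity stake (lower first): Dimitriou (6 percent) before Szabo (13 percent).
Among Ferreira, Abara and Okafor, by continuous board tenure (higher first): Ferreira (7 years) before Abara and Okafor (2 years).
Abara and Okafor are each Lead Independent Director, so the next rule applies.
Among Abara and Okafor, by equity stake (lower first): Abara (3 percent) before Okafor (6 percent).
Order: Leclerc, Marchetti, Amari, Dimitriou, Szabo, Ferreira, Abara, Okafor.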